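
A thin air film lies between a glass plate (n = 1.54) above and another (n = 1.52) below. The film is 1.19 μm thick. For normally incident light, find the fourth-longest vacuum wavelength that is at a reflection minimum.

595 nm

At the upper boundary (n = 1.54 to n = 1.0) the reflected ray undergoes no phase shift.
At the lower boundary (n = 1.0 to n = 1.52) the reflected ray undergoes a half-wave phase shift.
The two reflections differ by half a wavelength.
With one net inversion, destructive interference in reflection requires 2 n t = m λ.
λ = 2 n t / m. The fourth-longest wavelength is m = 4: λ = 2 × 1.0 × 1190 / 4.00 = 595 nm.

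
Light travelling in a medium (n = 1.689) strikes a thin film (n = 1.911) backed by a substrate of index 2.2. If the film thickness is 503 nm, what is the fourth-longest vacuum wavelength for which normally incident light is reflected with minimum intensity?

549 nm

Ray reflecting at the top interface goes from n = 1.689 toward n = 1.911: a half-wave phase shift.
Ray reflecting at the bottom interface goes from n = 1.911 toward n = 2.2: a half-wave phase shift.
Zero or two π shifts → no net half-wave offset.
So the condition for destructive reflection is 2 n t = (m + ½) λ.
λ = 2 n t / (m + ½). The fourth-longest wavelength is m = 3: λ = 2 × 1.911 × 503 / 3.50 = 549 nm.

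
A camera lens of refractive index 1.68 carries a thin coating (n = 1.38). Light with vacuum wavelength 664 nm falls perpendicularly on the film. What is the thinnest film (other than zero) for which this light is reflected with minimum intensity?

120 nm

Ray reflecting at the top interface goes from n = 1.0 toward n = 1.38: a half-wave phase shift.
Ray reflecting at the bottom interface goes from n = 1.38 toward n = 1.68: a half-wave phase shift.
The two reflections carry the same phase change, so no net offset.
With no net inversion, destructive interference in reflection requires 2 n t = (m + ½) λ.
Minimum at m = 0: t = λ / (4 n) = 664 / (4 × 1.38) = 120 nm.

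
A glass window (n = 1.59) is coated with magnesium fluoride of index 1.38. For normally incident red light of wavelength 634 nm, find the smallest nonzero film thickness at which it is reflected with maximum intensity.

230 nm

Ray reflecting at the top interface goes from n = 1.0 toward n = 1.38: a half-wave phase shift.
Bottom surface (1.38 → 1.59): reflection off a higher-index medium gives a half-wave phase shift.
Net: no relative phase inversion (both shifts match).
With no net inversion, constructive interference in reflection requires 2 n t = m λ.
Minimum nonzero at m = 1: t = λ / (2 n) = 634 / (2 × 1.38) = 230 nm.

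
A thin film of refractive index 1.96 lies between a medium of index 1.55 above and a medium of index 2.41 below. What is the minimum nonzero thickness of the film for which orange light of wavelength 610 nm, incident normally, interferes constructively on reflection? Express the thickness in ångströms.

1556 Å

Ray reflecting at the top interface goes from n = 1.55 toward n = 1.96: a half-wave phase shift.
At the lower boundary (n = 1.96 to n = 2.41) the reflected ray undergoes a half-wave phase shift.
The two reflections carry the same phase change, so no net offset.
For strong reflection here: 2 n t = m λ.
Minimum nonzero at m = 1: t = λ / (2 n) = 610 / (2 × 1.96) = 156 nm.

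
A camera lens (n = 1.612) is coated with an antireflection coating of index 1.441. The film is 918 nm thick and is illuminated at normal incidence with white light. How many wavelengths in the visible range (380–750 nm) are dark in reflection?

3

At the upper boundary (n = 1.0 to n = 1.441) the reflected ray undergoes a half-wave phase shift.
Ray reflecting at the bottom interface goes from n = 1.441 toward n = 1.612: a half-wave phase shift.
Net: no relative phase inversion (both shifts match).
For weak reflection here: 2 n t = (m + ½) λ.
λ = 2 n t / (m + ½) = 2646 / (m + ½) nm.
m=3: 756 nm (IR); m=4: 588 nm (visible); m=5: 481 nm (visible); m=6: 407 nm (visible); m=7: 353 nm (UV).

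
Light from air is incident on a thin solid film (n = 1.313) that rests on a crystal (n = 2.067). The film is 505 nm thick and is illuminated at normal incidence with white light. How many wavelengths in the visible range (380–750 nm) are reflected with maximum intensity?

2

At the upper boundary (n = 1.0 to n = 1.313) the reflected ray undergoes a half-wave phase shift.
Ray reflecting at the bottom interface goes from n = 1.313 toward n = 2.067: a half-wave phase shift.
Net: no relative phase inversion (both shifts match).
So the condition for constructive reflection is 2 n t = m λ.
λ = 2 n t / m = 1326 / m nm.
m=1: 1326 nm (IR); m=2: 663 nm (visible); m=3: 442 nm (visible); m=4: 332 nm (UV).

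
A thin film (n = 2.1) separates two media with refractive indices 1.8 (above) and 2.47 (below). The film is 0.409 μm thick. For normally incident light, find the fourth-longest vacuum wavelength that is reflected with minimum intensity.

491 nm

At the upper boundary (n = 1.8 to n = 2.1) the reflected ray undergoes a half-wave phase shift.
Ray reflecting at the bottom interface goes from n = 2.1 toward n = 2.47: a half-wave phase shift.
The two reflections carry the same phase change, so no net offset.
With no net inversion, destructive interference in reflection requires 2 n t = (m + ½) λ.
λ = 2 n t / (m + ½). The fourth-longest wavelength is m = 3: λ = 2 × 2.1 × 409 / 3.50 = 491 nm.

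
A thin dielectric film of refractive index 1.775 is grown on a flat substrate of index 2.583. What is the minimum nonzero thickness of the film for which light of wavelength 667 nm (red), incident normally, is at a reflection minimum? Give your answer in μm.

0.0939 μm

Top surface (1.0 → 1.775): reflection off a higher-index medium gives a half-wave phase shift.
Bottom surface (1.775 → 2.583): reflection off a higher-index medium gives a half-wave phase shift.
Net: no relative phase inversion (both shifts match).
So the condition for destructive reflection is 2 n t = (m + ½) λ.
Minimum at m = 0: t = λ / (4 n) = 667 / (4 × 1.775) = 93.9 nm.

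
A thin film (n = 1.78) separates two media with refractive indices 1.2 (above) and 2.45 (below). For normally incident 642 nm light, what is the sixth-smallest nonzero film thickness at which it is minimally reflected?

992 nm

Ray reflecting at the top interface goes from n = 1.2 toward n = 1.78: a half-wave phase shift.
Ray reflecting at the bottom interface goes from n = 1.78 toward n = 2.45: a half-wave phase shift.
Zero or two π shifts → no net half-wave offset.
For weak reflection here: 2 n t = (m + ½) λ.
The sixth-smallest nonzero thickness corresponds to m = 5: t = (m + ½) λ / (2 n) = 5.50 × 642 / (2 × 1.78) = 992 nm.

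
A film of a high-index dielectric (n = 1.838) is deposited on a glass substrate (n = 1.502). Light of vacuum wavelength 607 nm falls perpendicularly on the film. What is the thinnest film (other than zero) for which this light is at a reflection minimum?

At the upper boundary (n = 1.0 to n = 1.838) the reflected ray undergoes a half-wave phase shift.
Ray reflecting at the bottom interface goes from n = 1.838 toward n = 1.502: no phase shift.
Net: one phase inversion between the two reflected rays.
For weak reflection here: 2 n t = m λ.
Minimum nonzero at m = 1: t = λ / (2 n) = 607 / (2 × 1.838) = 165 nm.

165 nm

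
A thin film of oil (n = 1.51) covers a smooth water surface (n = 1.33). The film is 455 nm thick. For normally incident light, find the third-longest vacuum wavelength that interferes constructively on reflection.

Top surface (1.0 → 1.51): reflection off a higher-index medium gives a half-wave phase shift.
At the lower boundary (n = 1.51 to n = 1.33) the reflected ray undergoes no phase shift.
Net: one phase inversion between the two reflected rays.
For bright reflection here: 2 n t = (m + ½) λ.
λ = 2 n t / (m + ½). The third-longest wavelength is m = 2: λ = 2 × 1.51 × 455 / 2.50 = 550 nm.

550 nm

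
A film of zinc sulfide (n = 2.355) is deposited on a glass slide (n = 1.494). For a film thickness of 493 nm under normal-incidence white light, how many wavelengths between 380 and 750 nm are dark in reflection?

3

Ray reflecting at the top interface goes from n = 1.0 toward n = 2.355: a half-wave phase shift.
At the lower boundary (n = 2.355 to n = 1.494) the reflected ray undergoes no phase shift.
Net: one phase inversion between the two reflected rays.
With one net inversion, destructive interference in reflection requires 2 n t = m λ.
λ = 2 n t / m = 2322 / m nm.
m=3: 774 nm (IR); m=4: 581 nm (visible); m=5: 464 nm (visible); m=6: 387 nm (visible); m=7: 332 nm (UV).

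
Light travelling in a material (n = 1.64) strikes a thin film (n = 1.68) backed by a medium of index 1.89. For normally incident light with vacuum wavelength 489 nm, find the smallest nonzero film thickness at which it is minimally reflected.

At the upper boundary (n = 1.64 to n = 1.68) the reflected ray undergoes a half-wave phase shift.
Ray reflecting at the bottom interface goes from n = 1.68 toward n = 1.89: a half-wave phase shift.
The two reflections carry the same phase change, so no net offset.
For minimum reflection here: 2 n t = (m + ½) λ.
Minimum at m = 0: t = λ / (4 n) = 489 / (4 × 1.68) = 72.8 nm.

72.8 nm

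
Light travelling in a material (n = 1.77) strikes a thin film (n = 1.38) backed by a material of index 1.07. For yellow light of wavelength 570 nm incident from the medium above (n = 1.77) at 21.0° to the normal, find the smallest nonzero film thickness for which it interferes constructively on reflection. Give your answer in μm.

At the upper boundary (n = 1.77 to n = 1.38) the reflected ray undergoes no phase shift.
Ray reflecting at the bottom interface goes from n = 1.38 toward n = 1.07: no phase shift.
Zero or two π shifts → no net half-wave offset.
For maximum reflection here: 2 n t cos θ_r = m λ.
Snell's law: 1.77 sin 21.0° = 1.38 sin θ_r → sin θ_r = 0.460, cos θ_r = 0.888.
Minimum nonzero at m = 1: t = λ / (2 n cos θ_r) = 570 / (2 × 1.38 × 0.888) = 233 nm.

0.233 μm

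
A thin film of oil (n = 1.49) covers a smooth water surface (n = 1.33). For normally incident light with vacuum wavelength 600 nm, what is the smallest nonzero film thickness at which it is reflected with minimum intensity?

Ray reflecting at the top interface goes from n = 1.0 toward n = 1.49: a half-wave phase shift.
Bottom surface (1.49 → 1.33): reflection off a lower-index medium gives no phase shift.
Net: one phase inversion between the two reflected rays.
So the condition for destructive reflection is 2 n t = m λ.
The smallest nonzero thickness corresponds to m = 1: t = m λ / (2 n) = 1.00 × 600 / (2 × 1.49) = 201 nm.

201 nm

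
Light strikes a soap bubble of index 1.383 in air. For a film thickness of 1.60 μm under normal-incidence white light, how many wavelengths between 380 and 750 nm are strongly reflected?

6

Ray reflecting at the top interface goes from n = 1.0 toward n = 1.383: a half-wave phase shift.
Ray reflecting at the bottom interface goes from n = 1.383 toward n = 1.0: no phase shift.
Net: one phase inversion between the two reflected rays.
For maximum reflection here: 2 n t = (m + ½) λ.
λ = 2 n t / (m + ½) = 4426 / (m + ½) nm.
m=5: 805 nm (IR); m=6: 681 nm (visible); m=7: 590 nm (visible); m=8: 521 nm (visible); m=9: 466 nm (visible); m=10: 421 nm (visible); m=11: 385 nm (visible); m=12: 354 nm (UV).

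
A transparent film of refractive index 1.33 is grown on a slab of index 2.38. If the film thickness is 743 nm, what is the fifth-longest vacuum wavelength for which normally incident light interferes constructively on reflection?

395 nm

At the upper boundary (n = 1.0 to n = 1.33) the reflected ray undergoes a half-wave phase shift.
At the lower boundary (n = 1.33 to n = 2.38) the reflected ray undergoes a half-wave phase shift.
Net: no relative phase inversion (both shifts match).
With no net inversion, constructive interference in reflection requires 2 n t = m λ.
λ = 2 n t / m. The fifth-longest wavelength is m = 5: λ = 2 × 1.33 × 743 / 5.00 = 395 nm.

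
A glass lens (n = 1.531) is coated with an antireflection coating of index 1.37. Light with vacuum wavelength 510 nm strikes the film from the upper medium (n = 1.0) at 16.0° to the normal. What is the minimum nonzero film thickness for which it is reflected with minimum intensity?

95.0 nm

At the upper boundary (n = 1.0 to n = 1.37) the reflected ray undergoes a half-wave phase shift.
Bottom surface (1.37 → 1.531): reflection off a higher-index medium gives a half-wave phase shift.
Zero or two π shifts → no net half-wave offset.
With no net inversion, destructive interference in reflection requires 2 n t cos θ_r = (m + ½) λ.
Snell's law: 1.0 sin 16.0° = 1.37 sin θ_r → sin θ_r = 0.201, cos θ_r = 0.980.
Minimum at m = 0: t = λ / (4 n cos θ_r) = 510 / (4 × 1.37 × 0.980) = 95.0 nm.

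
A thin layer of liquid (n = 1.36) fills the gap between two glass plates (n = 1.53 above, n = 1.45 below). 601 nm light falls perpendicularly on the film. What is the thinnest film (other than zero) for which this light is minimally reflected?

Ray reflecting at the top interface goes from n = 1.53 toward n = 1.36: no phase shift.
Bottom surface (1.36 → 1.45): reflection off a higher-index medium gives a half-wave phase shift.
Net: one phase inversion between the two reflected rays.
So the condition for destructive reflection is 2 n t = m λ.
Minimum nonzero at m = 1: t = λ / (2 n) = 601 / (2 × 1.36) = 221 nm.

221 nm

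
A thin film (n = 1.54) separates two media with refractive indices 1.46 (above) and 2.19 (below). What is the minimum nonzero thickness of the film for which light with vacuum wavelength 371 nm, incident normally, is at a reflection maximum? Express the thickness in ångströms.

1205 Å

Ray reflecting at the top interface goes from n = 1.46 toward n = 1.54: a half-wave phase shift.
Bottom surface (1.54 → 2.19): reflection off a higher-index medium gives a half-wave phase shift.
Net: no relative phase inversion (both shifts match).
For strong reflection here: 2 n t = m λ.
Minimum nonzero at m = 1: t = λ / (2 n) = 371 / (2 × 1.54) = 120 nm.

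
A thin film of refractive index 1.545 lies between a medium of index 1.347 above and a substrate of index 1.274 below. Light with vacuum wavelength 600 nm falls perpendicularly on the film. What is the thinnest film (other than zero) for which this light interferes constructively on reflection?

Ray reflecting at the top interface goes from n = 1.347 toward n = 1.545: a half-wave phase shift.
Bottom surface (1.545 → 1.274): reflection off a lower-index medium gives no phase shift.
Net: one phase inversion between the two reflected rays.
So the condition for constructive reflection is 2 n t = (m + ½) λ.
Minimum at m = 0: t = λ / (4 n) = 600 / (4 × 1.545) = 97.1 nm.

97.1 nm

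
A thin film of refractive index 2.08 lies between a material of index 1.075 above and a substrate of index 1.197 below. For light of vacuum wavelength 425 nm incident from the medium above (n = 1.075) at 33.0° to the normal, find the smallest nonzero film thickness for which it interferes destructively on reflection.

106 nm

Ray reflecting at the top interface goes from n = 1.075 toward n = 2.08: a half-wave phase shift.
Ray reflecting at the bottom interface goes from n = 2.08 toward n = 1.197: no phase shift.
Exactly one π shift → a net half-wave offset.
So the condition for destructive reflection is 2 n t cos θ_r = m λ.
Snell's law: 1.075 sin 33.0° = 2.08 sin θ_r → sin θ_r = 0.281, cos θ_r = 0.960.
Minimum nonzero at m = 1: t = λ / (2 n cos θ_r) = 425 / (2 × 2.08 × 0.960) = 106 nm.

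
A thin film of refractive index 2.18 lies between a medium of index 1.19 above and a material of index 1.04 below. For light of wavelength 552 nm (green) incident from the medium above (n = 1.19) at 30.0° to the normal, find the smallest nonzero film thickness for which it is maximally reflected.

65.8 nm

Ray reflecting at the top interface goes from n = 1.19 toward n = 2.18: a half-wave phase shift.
Ray reflecting at the bottom interface goes from n = 2.18 toward n = 1.04: no phase shift.
Exactly one π shift → a net half-wave offset.
With one net inversion, constructive interference in reflection requires 2 n t cos θ_r = (m + ½) λ.
Snell's law: 1.19 sin 30.0° = 2.18 sin θ_r → sin θ_r = 0.273, cos θ_r = 0.962.
Minimum at m = 0: t = λ / (4 n cos θ_r) = 552 / (4 × 2.18 × 0.962) = 65.8 nm.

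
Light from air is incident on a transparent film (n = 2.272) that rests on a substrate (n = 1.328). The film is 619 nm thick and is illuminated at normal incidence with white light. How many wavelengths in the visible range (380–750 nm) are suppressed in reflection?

4

Ray reflecting at the top interface goes from n = 1.0 toward n = 2.272: a half-wave phase shift.
At the lower boundary (n = 2.272 to n = 1.328) the reflected ray undergoes no phase shift.
The two reflections differ by half a wavelength.
With one net inversion, destructive interference in reflection requires 2 n t = m λ.
λ = 2 n t / m = 2813 / m nm.
m=3: 938 nm (IR); m=4: 703 nm (visible); m=5: 563 nm (visible); m=6: 469 nm (visible); m=7: 402 nm (visible); m=8: 352 nm (UV).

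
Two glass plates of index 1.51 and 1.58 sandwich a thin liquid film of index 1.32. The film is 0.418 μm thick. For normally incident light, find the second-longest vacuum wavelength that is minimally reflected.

Top surface (1.51 → 1.32): reflection off a lower-index medium gives no phase shift.
At the lower boundary (n = 1.32 to n = 1.58) the reflected ray undergoes a half-wave phase shift.
Net: one phase inversion between the two reflected rays.
So the condition for destructive reflection is 2 n t = m λ.
λ = 2 n t / m. The second-longest wavelength is m = 2: λ = 2 × 1.32 × 418 / 2.00 = 552 nm.

552 nm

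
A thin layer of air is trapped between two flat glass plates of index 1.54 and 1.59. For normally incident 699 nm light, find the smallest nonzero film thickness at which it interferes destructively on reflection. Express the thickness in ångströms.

3495 Å

Top surface (1.54 → 1.0): reflection off a lower-index medium gives no phase shift.
At the lower boundary (n = 1.0 to n = 1.59) the reflected ray undergoes a half-wave phase shift.
Exactly one π shift → a net half-wave offset.
So the condition for destructive reflection is 2 n t = m λ.
Minimum nonzero at m = 1: t = λ / (2 n) = 699 / (2 × 1.0) = 350 nm.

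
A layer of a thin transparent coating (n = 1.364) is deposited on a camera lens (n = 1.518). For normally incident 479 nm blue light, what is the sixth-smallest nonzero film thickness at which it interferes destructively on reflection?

At the upper boundary (n = 1.0 to n = 1.364) the reflected ray undergoes a half-wave phase shift.
Ray reflecting at the bottom interface goes from n = 1.364 toward n = 1.518: a half-wave phase shift.
The two reflections carry the same phase change, so no net offset.
For dark reflection here: 2 n t = (m + ½) λ.
The sixth-smallest nonzero thickness corresponds to m = 5: t = (m + ½) λ / (2 n) = 5.50 × 479 / (2 × 1.364) = 966 nm.

966 nm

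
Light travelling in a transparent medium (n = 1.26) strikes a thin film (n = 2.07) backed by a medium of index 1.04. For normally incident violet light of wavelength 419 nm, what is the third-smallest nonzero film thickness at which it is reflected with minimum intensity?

304 nm

At the upper boundary (n = 1.26 to n = 2.07) the reflected ray undergoes a half-wave phase shift.
Ray reflecting at the bottom interface goes from n = 2.07 toward n = 1.04: no phase shift.
The two reflections differ by half a wavelength.
For weak reflection here: 2 n t = m λ.
The third-smallest nonzero thickness corresponds to m = 3: t = m λ / (2 n) = 3.00 × 419 / (2 × 2.07) = 304 nm.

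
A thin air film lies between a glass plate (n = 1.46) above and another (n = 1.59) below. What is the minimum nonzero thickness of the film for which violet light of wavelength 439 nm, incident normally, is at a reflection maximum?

Top surface (1.46 → 1.0): reflection off a lower-index medium gives no phase shift.
At the lower boundary (n = 1.0 to n = 1.59) the reflected ray undergoes a half-wave phase shift.
Net: one phase inversion between the two reflected rays.
With one net inversion, constructive interference in reflection requires 2 n t = (m + ½) λ.
Minimum at m = 0: t = λ / (4 n) = 439 / (4 × 1.0) = 110 nm.

110 nm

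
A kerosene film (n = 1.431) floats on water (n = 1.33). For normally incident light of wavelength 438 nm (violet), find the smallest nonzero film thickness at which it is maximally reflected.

Ray reflecting at the top interface goes from n = 1.0 toward n = 1.431: a half-wave phase shift.
Ray reflecting at the bottom interface goes from n = 1.431 toward n = 1.33: no phase shift.
Net: one phase inversion between the two reflected rays.
So the condition for constructive reflection is 2 n t = (m + ½) λ.
Minimum at m = 0: t = λ / (4 n) = 438 / (4 × 1.431) = 76.5 nm.

76.5 nm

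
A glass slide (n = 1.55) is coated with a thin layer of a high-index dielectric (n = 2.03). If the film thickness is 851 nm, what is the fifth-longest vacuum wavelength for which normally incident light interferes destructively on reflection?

Top surface (1.0 → 2.03): reflection off a higher-index medium gives a half-wave phase shift.
At the lower boundary (n = 2.03 to n = 1.55) the reflected ray undergoes no phase shift.
Exactly one π shift → a net half-wave offset.
For minimum reflection here: 2 n t = m λ.
λ = 2 n t / m. The fifth-longest wavelength is m = 5: λ = 2 × 2.03 × 851 / 5.00 = 691 nm.

691 nm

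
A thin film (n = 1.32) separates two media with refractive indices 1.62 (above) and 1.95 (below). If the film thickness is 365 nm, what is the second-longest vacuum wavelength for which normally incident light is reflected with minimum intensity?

482 nm

Top surface (1.62 → 1.32): reflection off a lower-index medium gives no phase shift.
Bottom surface (1.32 → 1.95): reflection off a higher-index medium gives a half-wave phase shift.
The two reflections differ by half a wavelength.
So the condition for destructive reflection is 2 n t = m λ.
λ = 2 n t / m. The second-longest wavelength is m = 2: λ = 2 × 1.32 × 365 / 2.00 = 482 nm.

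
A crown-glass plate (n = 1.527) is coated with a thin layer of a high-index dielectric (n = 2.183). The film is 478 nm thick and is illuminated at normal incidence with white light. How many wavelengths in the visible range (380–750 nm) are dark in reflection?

Top surface (1.0 → 2.183): reflection off a higher-index medium gives a half-wave phase shift.
At the lower boundary (n = 2.183 to n = 1.527) the reflected ray undergoes no phase shift.
The two reflections differ by half a wavelength.
With one net inversion, destructive interference in reflection requires 2 n t = m λ.
λ = 2 n t / m = 2087 / m nm.
m=2: 1043 nm (IR); m=3: 696 nm (visible); m=4: 522 nm (visible); m=5: 417 nm (visible); m=6: 348 nm (UV).

3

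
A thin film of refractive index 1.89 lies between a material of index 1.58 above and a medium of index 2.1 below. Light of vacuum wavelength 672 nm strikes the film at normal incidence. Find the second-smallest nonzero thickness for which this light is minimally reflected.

267 nm

Ray reflecting at the top interface goes from n = 1.58 toward n = 1.89: a half-wave phase shift.
Bottom surface (1.89 → 2.1): reflection off a higher-index medium gives a half-wave phase shift.
Zero or two π shifts → no net half-wave offset.
So the condition for destructive reflection is 2 n t = (m + ½) λ.
The second-smallest nonzero thickness corresponds to m = 1: t = (m + ½) λ / (2 n) = 1.50 × 672 / (2 × 1.89) = 267 nm.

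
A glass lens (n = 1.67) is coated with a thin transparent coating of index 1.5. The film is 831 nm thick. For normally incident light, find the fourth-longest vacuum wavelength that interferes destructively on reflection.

Ray reflecting at the top interface goes from n = 1.0 toward n = 1.5: a half-wave phase shift.
At the lower boundary (n = 1.5 to n = 1.67) the reflected ray undergoes a half-wave phase shift.
Zero or two π shifts → no net half-wave offset.
For dark reflection here: 2 n t = (m + ½) λ.
λ = 2 n t / (m + ½). The fourth-longest wavelength is m = 3: λ = 2 × 1.5 × 831 / 3.50 = 712 nm.

712 nm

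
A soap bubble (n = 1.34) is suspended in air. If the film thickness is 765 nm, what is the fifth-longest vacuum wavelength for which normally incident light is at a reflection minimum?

Top surface (1.0 → 1.34): reflection off a higher-index medium gives a half-wave phase shift.
Bottom surface (1.34 → 1.0): reflection off a lower-index medium gives no phase shift.
The two reflections differ by half a wavelength.
So the condition for destructive reflection is 2 n t = m λ.
λ = 2 n t / m. The fifth-longest wavelength is m = 5: λ = 2 × 1.34 × 765 / 5.00 = 410 nm.

410 nm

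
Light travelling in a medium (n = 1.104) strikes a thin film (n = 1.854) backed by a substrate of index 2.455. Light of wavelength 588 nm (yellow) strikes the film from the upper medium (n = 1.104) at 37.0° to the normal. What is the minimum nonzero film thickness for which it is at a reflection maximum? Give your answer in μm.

0.170 μm

Top surface (1.104 → 1.854): reflection off a higher-index medium gives a half-wave phase shift.
Ray reflecting at the bottom interface goes from n = 1.854 toward n = 2.455: a half-wave phase shift.
The two reflections carry the same phase change, so no net offset.
For bright reflection here: 2 n t cos θ_r = m λ.
Snell's law: 1.104 sin 37.0° = 1.854 sin θ_r → sin θ_r = 0.358, cos θ_r = 0.934.
Minimum nonzero at m = 1: t = λ / (2 n cos θ_r) = 588 / (2 × 1.854 × 0.934) = 170 nm.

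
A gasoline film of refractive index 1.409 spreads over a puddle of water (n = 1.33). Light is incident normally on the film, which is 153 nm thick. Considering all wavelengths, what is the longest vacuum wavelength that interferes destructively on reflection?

Top surface (1.0 → 1.409): reflection off a higher-index medium gives a half-wave phase shift.
At the lower boundary (n = 1.409 to n = 1.33) the reflected ray undergoes no phase shift.
Net: one phase inversion between the two reflected rays.
So the condition for destructive reflection is 2 n t = m λ.
λ = 2 n t / m. The longest wavelength is m = 1: λ = 2 × 1.409 × 153 / 1.00 = 431 nm.

431 nm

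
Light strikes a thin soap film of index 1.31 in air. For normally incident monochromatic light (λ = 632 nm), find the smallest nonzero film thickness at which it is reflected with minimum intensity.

241 nm

At the upper boundary (n = 1.0 to n = 1.31) the reflected ray undergoes a half-wave phase shift.
Bottom surface (1.31 → 1.0): reflection off a lower-index medium gives no phase shift.
Net: one phase inversion between the two reflected rays.
For minimum reflection here: 2 n t = m λ.
Minimum nonzero at m = 1: t = λ / (2 n) = 632 / (2 × 1.31) = 241 nm.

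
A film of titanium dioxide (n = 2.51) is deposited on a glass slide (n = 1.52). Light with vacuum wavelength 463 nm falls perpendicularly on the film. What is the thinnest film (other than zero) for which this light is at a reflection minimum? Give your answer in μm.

Top surface (1.0 → 2.51): reflection off a higher-index medium gives a half-wave phase shift.
At the lower boundary (n = 2.51 to n = 1.52) the reflected ray undergoes no phase shift.
The two reflections differ by half a wavelength.
So the condition for destructive reflection is 2 n t = m λ.
Minimum nonzero at m = 1: t = λ / (2 n) = 463 / (2 × 2.51) = 92.2 nm.

0.0922 μm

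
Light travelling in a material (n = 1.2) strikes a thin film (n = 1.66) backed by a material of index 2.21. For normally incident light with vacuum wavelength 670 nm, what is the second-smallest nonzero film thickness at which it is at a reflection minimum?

Ray reflecting at the top interface goes from n = 1.2 toward n = 1.66: a half-wave phase shift.
At the lower boundary (n = 1.66 to n = 2.21) the reflected ray undergoes a half-wave phase shift.
The two reflections carry the same phase change, so no net offset.
With no net inversion, destructive interference in reflection requires 2 n t = (m + ½) λ.
The second-smallest nonzero thickness corresponds to m = 1: t = (m + ½) λ / (2 n) = 1.50 × 670 / (2 × 1.66) = 303 nm.

303 nm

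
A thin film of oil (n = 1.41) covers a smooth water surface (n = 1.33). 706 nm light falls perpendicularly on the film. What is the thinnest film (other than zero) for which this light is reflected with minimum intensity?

250 nm

At the upper boundary (n = 1.0 to n = 1.41) the reflected ray undergoes a half-wave phase shift.
Bottom surface (1.41 → 1.33): reflection off a lower-index medium gives no phase shift.
Net: one phase inversion between the two reflected rays.
For minimum reflection here: 2 n t = m λ.
Minimum nonzero at m = 1: t = λ / (2 n) = 706 / (2 × 1.41) = 250 nm.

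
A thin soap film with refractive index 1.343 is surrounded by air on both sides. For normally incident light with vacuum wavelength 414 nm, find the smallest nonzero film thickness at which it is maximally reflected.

77.1 nm

At the upper boundary (n = 1.0 to n = 1.343) the reflected ray undergoes a half-wave phase shift.
At the lower boundary (n = 1.343 to n = 1.0) the reflected ray undergoes no phase shift.
The two reflections differ by half a wavelength.
With one net inversion, constructive interference in reflection requires 2 n t = (m + ½) λ.
Minimum at m = 0: t = λ / (4 n) = 414 / (4 × 1.343) = 77.1 nm.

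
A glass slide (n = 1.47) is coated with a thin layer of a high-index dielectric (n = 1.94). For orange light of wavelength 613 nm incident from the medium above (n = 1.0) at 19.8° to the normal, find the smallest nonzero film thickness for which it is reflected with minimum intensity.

160 nm

At the upper boundary (n = 1.0 to n = 1.94) the reflected ray undergoes a half-wave phase shift.
Bottom surface (1.94 → 1.47): reflection off a lower-index medium gives no phase shift.
Exactly one π shift → a net half-wave offset.
With one net inversion, destructive interference in reflection requires 2 n t cos θ_r = m λ.
Snell's law: 1.0 sin 19.8° = 1.94 sin θ_r → sin θ_r = 0.175, cos θ_r = 0.985.
Minimum nonzero at m = 1: t = λ / (2 n cos θ_r) = 613 / (2 × 1.94 × 0.985) = 160 nm.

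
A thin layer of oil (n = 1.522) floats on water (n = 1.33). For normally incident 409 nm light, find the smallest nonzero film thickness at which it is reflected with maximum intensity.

At the upper boundary (n = 1.0 to n = 1.522) the reflected ray undergoes a half-wave phase shift.
Ray reflecting at the bottom interface goes from n = 1.522 toward n = 1.33: no phase shift.
Exactly one π shift → a net half-wave offset.
With one net inversion, constructive interference in reflection requires 2 n t = (m + ½) λ.
Minimum at m = 0: t = λ / (4 n) = 409 / (4 × 1.522) = 67.2 nm.

67.2 nm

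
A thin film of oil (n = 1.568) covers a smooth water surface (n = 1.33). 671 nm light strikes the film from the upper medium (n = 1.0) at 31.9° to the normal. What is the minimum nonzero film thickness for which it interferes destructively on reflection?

Top surface (1.0 → 1.568): reflection off a higher-index medium gives a half-wave phase shift.
Ray reflecting at the bottom interface goes from n = 1.568 toward n = 1.33: no phase shift.
Exactly one π shift → a net half-wave offset.
For dark reflection here: 2 n t cos θ_r = m λ.
Snell's law: 1.0 sin 31.9° = 1.568 sin θ_r → sin θ_r = 0.337, cos θ_r = 0.941.
Minimum nonzero at m = 1: t = λ / (2 n cos θ_r) = 671 / (2 × 1.568 × 0.941) = 227 nm.

227 nm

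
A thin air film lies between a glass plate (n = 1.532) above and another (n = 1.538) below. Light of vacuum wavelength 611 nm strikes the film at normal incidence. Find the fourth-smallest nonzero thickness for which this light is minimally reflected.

1222 nm

Top surface (1.532 → 1.0): reflection off a lower-index medium gives no phase shift.
Bottom surface (1.0 → 1.538): reflection off a higher-index medium gives a half-wave phase shift.
The two reflections differ by half a wavelength.
For weak reflection here: 2 n t = m λ.
The fourth-smallest nonzero thickness corresponds to m = 4: t = m λ / (2 n) = 4.00 × 611 / (2 × 1.0) = 1222 nm.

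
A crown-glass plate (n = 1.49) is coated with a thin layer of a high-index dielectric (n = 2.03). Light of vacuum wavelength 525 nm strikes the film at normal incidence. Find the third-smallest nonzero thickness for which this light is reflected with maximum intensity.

323 nm

At the upper boundary (n = 1.0 to n = 2.03) the reflected ray undergoes a half-wave phase shift.
Ray reflecting at the bottom interface goes from n = 2.03 toward n = 1.49: no phase shift.
The two reflections differ by half a wavelength.
So the condition for constructive reflection is 2 n t = (m + ½) λ.
The third-smallest nonzero thickness corresponds to m = 2: t = (m + ½) λ / (2 n) = 2.50 × 525 / (2 × 2.03) = 323 nm.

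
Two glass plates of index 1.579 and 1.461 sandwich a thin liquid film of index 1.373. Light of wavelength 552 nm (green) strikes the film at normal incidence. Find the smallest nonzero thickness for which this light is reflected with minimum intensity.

201 nm

Ray reflecting at the top interface goes from n = 1.579 toward n = 1.373: no phase shift.
Bottom surface (1.373 → 1.461): reflection off a higher-index medium gives a half-wave phase shift.
Exactly one π shift → a net half-wave offset.
For weak reflection here: 2 n t = m λ.
The smallest nonzero thickness corresponds to m = 1: t = m λ / (2 n) = 1.00 × 552 / (2 × 1.373) = 201 nm.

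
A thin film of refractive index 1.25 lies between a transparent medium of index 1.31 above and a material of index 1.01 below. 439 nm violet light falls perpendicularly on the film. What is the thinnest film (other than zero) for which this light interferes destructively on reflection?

At the upper boundary (n = 1.31 to n = 1.25) the reflected ray undergoes no phase shift.
Ray reflecting at the bottom interface goes from n = 1.25 toward n = 1.01: no phase shift.
Zero or two π shifts → no net half-wave offset.
So the condition for destructive reflection is 2 n t = (m + ½) λ.
Minimum at m = 0: t = λ / (4 n) = 439 / (4 × 1.25) = 87.8 nm.

87.8 nm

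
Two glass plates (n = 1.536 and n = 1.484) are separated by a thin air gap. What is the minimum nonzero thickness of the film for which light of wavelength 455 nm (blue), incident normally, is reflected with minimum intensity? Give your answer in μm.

0.228 μm

Ray reflecting at the top interface goes from n = 1.536 toward n = 1.0: no phase shift.
Ray reflecting at the bottom interface goes from n = 1.0 toward n = 1.484: a half-wave phase shift.
Net: one phase inversion between the two reflected rays.
With one net inversion, destructive interference in reflection requires 2 n t = m λ.
Minimum nonzero at m = 1: t = λ / (2 n) = 455 / (2 × 1.0) = 228 nm.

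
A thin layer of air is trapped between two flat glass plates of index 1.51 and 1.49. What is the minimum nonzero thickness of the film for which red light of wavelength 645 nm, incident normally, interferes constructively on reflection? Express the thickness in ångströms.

Ray reflecting at the top interface goes from n = 1.51 toward n = 1.0: no phase shift.
Bottom surface (1.0 → 1.49): reflection off a higher-index medium gives a half-wave phase shift.
Exactly one π shift → a net half-wave offset.
With one net inversion, constructive interference in reflection requires 2 n t = (m + ½) λ.
Minimum at m = 0: t = λ / (4 n) = 645 / (4 × 1.0) = 161 nm.

1613 Å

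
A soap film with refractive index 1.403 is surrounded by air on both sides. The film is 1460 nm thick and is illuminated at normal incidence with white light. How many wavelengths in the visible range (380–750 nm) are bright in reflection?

6

At the upper boundary (n = 1.0 to n = 1.403) the reflected ray undergoes a half-wave phase shift.
At the lower boundary (n = 1.403 to n = 1.0) the reflected ray undergoes no phase shift.
Exactly one π shift → a net half-wave offset.
For maximum reflection here: 2 n t = (m + ½) λ.
λ = 2 n t / (m + ½) = 4097 / (m + ½) nm.
m=4: 910 nm (IR); m=5: 745 nm (visible); m=6: 630 nm (visible); m=7: 546 nm (visible); m=8: 482 nm (visible); m=9: 431 nm (visible); m=10: 390 nm (visible); m=11: 356 nm (UV).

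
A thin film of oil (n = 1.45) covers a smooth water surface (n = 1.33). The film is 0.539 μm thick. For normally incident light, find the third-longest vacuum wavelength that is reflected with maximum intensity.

At the upper boundary (n = 1.0 to n = 1.45) the reflected ray undergoes a half-wave phase shift.
Bottom surface (1.45 → 1.33): reflection off a lower-index medium gives no phase shift.
The two reflections differ by half a wavelength.
For maximum reflection here: 2 n t = (m + ½) λ.
λ = 2 n t / (m + ½). The third-longest wavelength is m = 2: λ = 2 × 1.45 × 539 / 2.50 = 625 nm.

625 nm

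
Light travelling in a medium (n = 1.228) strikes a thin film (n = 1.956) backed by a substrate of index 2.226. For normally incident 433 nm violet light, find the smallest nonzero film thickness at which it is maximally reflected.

Ray reflecting at the top interface goes from n = 1.228 toward n = 1.956: a half-wave phase shift.
Bottom surface (1.956 → 2.226): reflection off a higher-index medium gives a half-wave phase shift.
The two reflections carry the same phase change, so no net offset.
For strong reflection here: 2 n t = m λ.
Minimum nonzero at m = 1: t = λ / (2 n) = 433 / (2 × 1.956) = 111 nm.

111 nm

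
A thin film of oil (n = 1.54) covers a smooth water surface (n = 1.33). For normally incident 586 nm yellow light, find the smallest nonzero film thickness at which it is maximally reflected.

95.1 nm

At the upper boundary (n = 1.0 to n = 1.54) the reflected ray undergoes a half-wave phase shift.
Ray reflecting at the bottom interface goes from n = 1.54 toward n = 1.33: no phase shift.
Net: one phase inversion between the two reflected rays.
So the condition for constructive reflection is 2 n t = (m + ½) λ.
Minimum at m = 0: t = λ / (4 n) = 586 / (4 × 1.54) = 95.1 nm.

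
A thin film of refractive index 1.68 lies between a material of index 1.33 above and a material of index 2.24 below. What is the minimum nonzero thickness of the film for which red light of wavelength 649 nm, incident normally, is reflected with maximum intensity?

193 nm

At the upper boundary (n = 1.33 to n = 1.68) the reflected ray undergoes a half-wave phase shift.
At the lower boundary (n = 1.68 to n = 2.24) the reflected ray undergoes a half-wave phase shift.
Net: no relative phase inversion (both shifts match).
With no net inversion, constructive interference in reflection requires 2 n t = m λ.
Minimum nonzero at m = 1: t = λ / (2 n) = 649 / (2 × 1.68) = 193 nm.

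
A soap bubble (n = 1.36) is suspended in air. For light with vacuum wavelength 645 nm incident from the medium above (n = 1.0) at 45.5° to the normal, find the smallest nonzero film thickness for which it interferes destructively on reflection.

Top surface (1.0 → 1.36): reflection off a higher-index medium gives a half-wave phase shift.
At the lower boundary (n = 1.36 to n = 1.0) the reflected ray undergoes no phase shift.
Net: one phase inversion between the two reflected rays.
With one net inversion, destructive interference in reflection requires 2 n t cos θ_r = m λ.
Snell's law: 1.0 sin 45.5° = 1.36 sin θ_r → sin θ_r = 0.524, cos θ_r = 0.851.
Minimum nonzero at m = 1: t = λ / (2 n cos θ_r) = 645 / (2 × 1.36 × 0.851) = 279 nm.

279 nm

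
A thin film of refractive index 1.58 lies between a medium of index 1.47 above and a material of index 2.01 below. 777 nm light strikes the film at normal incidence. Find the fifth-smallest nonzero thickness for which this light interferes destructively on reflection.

Top surface (1.47 → 1.58): reflection off a higher-index medium gives a half-wave phase shift.
Ray reflecting at the bottom interface goes from n = 1.58 toward n = 2.01: a half-wave phase shift.
The two reflections carry the same phase change, so no net offset.
So the condition for destructive reflection is 2 n t = (m + ½) λ.
The fifth-smallest nonzero thickness corresponds to m = 4: t = (m + ½) λ / (2 n) = 4.50 × 777 / (2 × 1.58) = 1106 nm.

1106 nm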